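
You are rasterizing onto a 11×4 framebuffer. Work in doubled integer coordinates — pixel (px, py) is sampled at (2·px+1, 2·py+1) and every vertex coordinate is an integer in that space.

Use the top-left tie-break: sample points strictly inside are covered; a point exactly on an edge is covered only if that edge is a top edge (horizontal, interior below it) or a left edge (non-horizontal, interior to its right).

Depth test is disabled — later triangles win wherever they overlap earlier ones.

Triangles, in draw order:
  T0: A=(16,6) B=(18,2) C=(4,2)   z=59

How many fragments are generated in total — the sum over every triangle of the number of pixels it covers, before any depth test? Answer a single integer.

T0:
  2·area = 56  (B↔C swapped to make it positive)
  edge (16, 6)→(4, 2): d=(-12,-4) top-left  bias=+0
  edge (4, 2)→(18, 2): d=(14,0) top-left  bias=+0
  edge (18, 2)→(16, 6): d=(-2,4) right/bottom  bias=-1
    (0,0)@(1, 1): e=[0,-14,70] → .  [on edge]
    (3,1)@(7, 3): e=[0,14,42] → X  [on edge]
    (4,1)@(9, 3): e=[8,14,34] → X
    (5,1)@(11, 3): e=[16,14,26] → X
    (6,1)@(13, 3): e=[24,14,18] → X
    (7,1)@(15, 3): e=[32,14,10] → X
    (8,1)@(17, 3): e=[40,14,2] → X
    (9,1)@(19, 3): e=[48,14,-6] → .
    (3,2)@(7, 5): e=[-24,42,38] → .
    (4,2)@(9, 5): e=[-16,42,30] → .
    (5,2)@(11, 5): e=[-8,42,22] → .
    (6,2)@(13, 5): e=[0,42,14] → X  [on edge]
    (9,3)@(19, 7): e=[0,70,-14] → .  [on edge]
  covered (8 px):
    . . . . . . . . . . .
    . . . X X X X X X . .
    . . . . . . X X . . .
    . . . . . . . . . . .

Result: 8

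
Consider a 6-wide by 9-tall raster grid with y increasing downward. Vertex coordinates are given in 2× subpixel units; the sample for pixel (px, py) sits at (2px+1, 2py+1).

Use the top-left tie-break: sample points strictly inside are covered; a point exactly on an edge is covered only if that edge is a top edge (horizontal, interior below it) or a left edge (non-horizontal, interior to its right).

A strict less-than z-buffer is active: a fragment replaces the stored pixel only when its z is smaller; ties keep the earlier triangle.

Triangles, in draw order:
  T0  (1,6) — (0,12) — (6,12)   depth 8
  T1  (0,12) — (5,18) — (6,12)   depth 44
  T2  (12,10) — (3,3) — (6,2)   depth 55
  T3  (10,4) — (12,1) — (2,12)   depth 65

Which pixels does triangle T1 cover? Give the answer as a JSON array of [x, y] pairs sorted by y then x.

T0:
  2·area = 36  (B↔C swapped to make it positive)
  edge (1, 6)→(6, 12): d=(5,6) right/bottom  bias=-1
  edge (6, 12)→(0, 12): d=(-6,0) right/bottom  bias=-1
  edge (0, 12)→(1, 6): d=(1,-6) top-left  bias=+0
    (0,3)@(1, 7): e=[5,30,1] → █
    (1,3)@(3, 7): e=[-7,30,13] → ·
    (0,4)@(1, 9): e=[15,18,3] → █
    (1,4)@(3, 9): e=[3,18,15] → █
    (2,4)@(5, 9): e=[-9,18,27] → ·
    (0,5)@(1, 11): e=[25,6,5] → █
    (2,5)@(5, 11): e=[1,6,29] → █
    (3,5)@(7, 11): e=[-11,6,41] → ·
    (0,6)@(1, 13): e=[35,-6,7] → ·
    (1,6)@(3, 13): e=[23,-6,19] → ·
    (2,6)@(5, 13): e=[11,-6,31] → ·
  covered (6 px):
    · · · · · ·
    · · · · · ·
    · · · · · ·
    █ · · · · ·
    █ █ · · · ·
    █ █ █ · · ·
    · · · · · ·
    · · · · · ·
    · · · · · ·
T1:
  2·area = 36  (B↔C swapped to make it positive)
  edge (0, 12)→(6, 12): d=(6,0) top-left  bias=+0
  edge (6, 12)→(5, 18): d=(-1,6) right/bottom  bias=-1
  edge (5, 18)→(0, 12): d=(-5,-6) top-left  bias=+0
    (0,6)@(1, 13): e=[6,29,1] → █
    (1,6)@(3, 13): e=[6,17,13] → █
    (2,6)@(5, 13): e=[6,5,25] → █
    (3,6)@(7, 13): e=[6,-7,37] → ·
    (0,7)@(1, 15): e=[18,27,-9] → ·
    (1,7)@(3, 15): e=[18,15,3] → █
    (3,7)@(7, 15): e=[18,-9,27] → ·
    (1,8)@(3, 17): e=[30,13,-7] → ·
    (2,8)@(5, 17): e=[30,1,5] → █
    (3,8)@(7, 17): e=[30,-11,17] → ·
  covered (6 px):
    · · · · · ·
    · · · · · ·
    · · · · · ·
    · · · · · ·
    · · · · · ·
    · · · · · ·
    █ █ █ · · ·
    · █ █ · · ·
    · · █ · · ·
T2:
  2·area = 30
  edge (12, 10)→(3, 3): d=(-9,-7) top-left  bias=+0
  edge (3, 3)→(6, 2): d=(3,-1) top-left  bias=+0
  edge (6, 2)→(12, 10): d=(6,8) right/bottom  bias=-1
    (4,0)@(9, 1): e=[60,0,-30] → ·  [on edge]
    (1,1)@(3, 3): e=[0,0,30] → █  [on edge]
    (2,1)@(5, 3): e=[14,2,14] → █
    (3,1)@(7, 3): e=[28,4,-2] → ·
    (1,2)@(3, 5): e=[-18,6,42] → ·
    (2,2)@(5, 5): e=[-4,8,26] → ·
    (3,2)@(7, 5): e=[10,10,10] → █
    (4,2)@(9, 5): e=[24,12,-6] → ·
    (3,3)@(7, 7): e=[-8,16,22] → ·
    (4,3)@(9, 7): e=[6,18,6] → █
    (5,3)@(11, 7): e=[20,20,-10] → ·
    (4,4)@(9, 9): e=[-12,24,18] → ·
  covered (5 px):
    · · · · · ·
    · █ █ · · ·
    · · · █ · ·
    · · · · █ ·
    · · · · · █
    · · · · · ·
    · · · · · ·
    · · · · · ·
    · · · · · ·
T3:
  2·area = 8  (B↔C swapped to make it positive)
  edge (10, 4)→(2, 12): d=(-8,8) right/bottom  bias=-1
  edge (2, 12)→(12, 1): d=(10,-11) top-left  bias=+0
  edge (12, 1)→(10, 4): d=(-2,3) right/bottom  bias=-1
    (5,1)@(11, 3): e=[0,9,-1] → ·  [on edge]
    (4,2)@(9, 5): e=[0,7,1] → ·  [on edge]
    (3,3)@(7, 7): e=[0,5,3] → ·  [on edge]
    (2,4)@(5, 9): e=[0,3,5] → ·  [on edge]
    (1,5)@(3, 11): e=[0,1,7] → ·  [on edge]
    (0,6)@(1, 13): e=[0,-1,9] → ·  [on edge]
  covered (0 px):
    · · · · · ·
    · · · · · ·
    · · · · · ·
    · · · · · ·
    · · · · · ·
    · · · · · ·
    · · · · · ·
    · · · · · ·
    · · · · · ·

Answer: [[0,6],[1,6],[2,6],[1,7],[2,7],[2,8]]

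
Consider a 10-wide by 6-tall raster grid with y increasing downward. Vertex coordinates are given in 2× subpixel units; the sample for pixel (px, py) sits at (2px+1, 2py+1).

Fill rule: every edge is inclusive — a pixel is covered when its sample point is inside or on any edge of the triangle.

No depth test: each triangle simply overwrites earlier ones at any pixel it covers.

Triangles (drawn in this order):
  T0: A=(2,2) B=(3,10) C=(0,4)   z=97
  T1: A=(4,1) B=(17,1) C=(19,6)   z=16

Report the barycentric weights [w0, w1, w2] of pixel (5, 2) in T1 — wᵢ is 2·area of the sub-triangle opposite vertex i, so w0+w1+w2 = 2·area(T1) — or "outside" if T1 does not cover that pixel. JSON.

T0:
  2·area = 18
  edge (2, 2)→(3, 10): d=(1,8) inclusive
  edge (3, 10)→(0, 4): d=(-3,-6) inclusive
  edge (0, 4)→(2, 2): d=(2,-2) inclusive
    (1,0)@(3, 1): e=[-9,27,0] → ·  [on edge]
    (0,1)@(1, 3): e=[9,9,0] → █  [on edge]
    (1,1)@(3, 3): e=[-7,21,4] → ·
    (0,2)@(1, 5): e=[11,3,4] → █
    (1,2)@(3, 5): e=[-5,15,8] → ·
    (0,3)@(1, 7): e=[13,-3,8] → ·
  covered (2 px):
    · · · · · · · · · ·
    █ · · · · · · · · ·
    █ · · · · · · · · ·
    · · · · · · · · · ·
    · · · · · · · · · ·
    · · · · · · · · · ·
T1:
  2·area = 65
  edge (4, 1)→(17, 1): d=(13,0) inclusive
  edge (17, 1)→(19, 6): d=(2,5) inclusive
  edge (19, 6)→(4, 1): d=(-15,-5) inclusive
    (0,0)@(1, 1): e=[0,80,-15] → ·  [on edge]
    (1,0)@(3, 1): e=[0,70,-5] → ·  [on edge]
    (2,0)@(5, 1): e=[0,60,5] → █  [on edge]
    (3,0)@(7, 1): e=[0,50,15] → █  [on edge]
    (4,0)@(9, 1): e=[0,40,25] → █  [on edge]
    (5,0)@(11, 1): e=[0,30,35] → █  [on edge]
    (6,0)@(13, 1): e=[0,20,45] → █  [on edge]
    (7,0)@(15, 1): e=[0,10,55] → █  [on edge]
    (8,0)@(17, 1): e=[0,0,65] → █  [on edge]
    (9,0)@(19, 1): e=[0,-10,75] → ·  [on edge]
    (2,1)@(5, 3): e=[26,64,-25] → ·
    (3,1)@(7, 3): e=[26,54,-15] → ·
  covered (12 px):
    · · █ █ █ █ █ █ █ ·
    · · · · · █ █ █ █ ·
    · · · · · · · · █ ·
    · · · · · · · · · ·
    · · · · · · · · · ·
    · · · · · · · · · ·

Result: "outside"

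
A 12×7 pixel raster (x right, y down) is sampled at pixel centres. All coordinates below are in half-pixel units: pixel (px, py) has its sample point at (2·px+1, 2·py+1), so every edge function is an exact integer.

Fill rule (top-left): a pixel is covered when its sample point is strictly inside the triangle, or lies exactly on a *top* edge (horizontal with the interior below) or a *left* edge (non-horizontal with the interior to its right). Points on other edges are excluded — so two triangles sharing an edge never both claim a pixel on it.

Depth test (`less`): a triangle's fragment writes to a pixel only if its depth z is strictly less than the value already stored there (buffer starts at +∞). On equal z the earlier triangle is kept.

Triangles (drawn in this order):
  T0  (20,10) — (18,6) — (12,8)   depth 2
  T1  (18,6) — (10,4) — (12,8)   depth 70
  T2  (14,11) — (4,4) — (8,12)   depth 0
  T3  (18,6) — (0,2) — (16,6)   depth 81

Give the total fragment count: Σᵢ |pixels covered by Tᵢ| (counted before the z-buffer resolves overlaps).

T0:
  2·area = 28  (B↔C swapped to make it positive)
  edge (20, 10)→(12, 8): d=(-8,-2) top-left  bias=+0
  edge (12, 8)→(18, 6): d=(6,-2) top-left  bias=+0
  edge (18, 6)→(20, 10): d=(2,4) right/bottom  bias=-1
    (10,2)@(21, 5): e=[42,0,-14] → ·  [on edge]
    (7,3)@(15, 7): e=[14,0,14] → #  [on edge]
    (8,3)@(17, 7): e=[18,4,6] → #
    (9,3)@(19, 7): e=[22,8,-2] → ·
    (4,4)@(9, 9): e=[-14,0,42] → ·  [on edge]
    (7,4)@(15, 9): e=[-2,12,18] → ·
    (8,4)@(17, 9): e=[2,16,10] → #
    (9,4)@(19, 9): e=[6,20,2] → #
    (10,4)@(21, 9): e=[10,24,-6] → ·
    (1,5)@(3, 11): e=[-42,0,70] → ·  [on edge]
    (8,5)@(17, 11): e=[-14,28,14] → ·
    (9,5)@(19, 11): e=[-10,32,6] → ·
  covered (4 px):
    · · · · · · · · · · · ·
    · · · · · · · · · · · ·
    · · · · · · · · · · · ·
    · · · · · · · # # · · ·
    · · · · · · · · # # · ·
    · · · · · · · · · · · ·
    · · · · · · · · · · · ·
T1:
  2·area = 28  (B↔C swapped to make it positive)
  edge (18, 6)→(12, 8): d=(-6,2) right/bottom  bias=-1
  edge (12, 8)→(10, 4): d=(-2,-4) top-left  bias=+0
  edge (10, 4)→(18, 6): d=(8,2) right/bottom  bias=-1
    (5,2)@(11, 5): e=[20,2,6] → #
    (6,2)@(13, 5): e=[16,10,2] → #
    (7,2)@(15, 5): e=[12,18,-2] → ·
    (10,2)@(21, 5): e=[0,42,-14] → ·  [on edge]
    (5,3)@(11, 7): e=[8,-2,22] → ·
    (6,3)@(13, 7): e=[4,6,18] → #
    (7,3)@(15, 7): e=[0,14,14] → ·  [on edge]
    (4,4)@(9, 9): e=[0,-14,42] → ·  [on edge]
    (6,4)@(13, 9): e=[-8,2,34] → ·
    (1,5)@(3, 11): e=[0,-42,70] → ·  [on edge]
  covered (3 px):
    · · · · · · · · · · · ·
    · · · · · · · · · · · ·
    · · · · · # # · · · · ·
    · · · · · · # · · · · ·
    · · · · · · · · · · · ·
    · · · · · · · · · · · ·
    · · · · · · · · · · · ·
T2:
  2·area = 52  (B↔C swapped to make it positive)
  edge (14, 11)→(8, 12): d=(-6,1) right/bottom  bias=-1
  edge (8, 12)→(4, 4): d=(-4,-8) top-left  bias=+0
  edge (4, 4)→(14, 11): d=(10,7) right/bottom  bias=-1
    (2,2)@(5, 5): e=[45,4,3] → #
    (3,2)@(7, 5): e=[43,20,-11] → ·
    (2,3)@(5, 7): e=[33,-4,23] → ·
    (3,3)@(7, 7): e=[31,12,9] → #
    (4,3)@(9, 7): e=[29,28,-5] → ·
    (3,4)@(7, 9): e=[19,4,29] → #
    (4,4)@(9, 9): e=[17,20,15] → #
    (5,4)@(11, 9): e=[15,36,1] → #
    (6,4)@(13, 9): e=[13,52,-13] → ·
    (3,5)@(7, 11): e=[7,-4,49] → ·
    (4,5)@(9, 11): e=[5,12,35] → #
    (6,5)@(13, 11): e=[1,44,7] → #
  covered (8 px):
    · · · · · · · · · · · ·
    · · · · · · · · · · · ·
    · · # · · · · · · · · ·
    · · · # · · · · · · · ·
    · · · # # # · · · · · ·
    · · · · # # # · · · · ·
    · · · · · · · · · · · ·
T3:
  2·area = 8  (B↔C swapped to make it positive)
  edge (18, 6)→(16, 6): d=(-2,0) right/bottom  bias=-1
  edge (16, 6)→(0, 2): d=(-16,-4) top-left  bias=+0
  edge (0, 2)→(18, 6): d=(18,4) right/bottom  bias=-1
    (6,2)@(13, 5): e=[2,4,2] → #
    (7,2)@(15, 5): e=[2,12,-6] → ·
    (6,3)@(13, 7): e=[-2,-28,38] → ·
  covered (1 px):
    · · · · · · · · · · · ·
    · · · · · · · · · · · ·
    · · · · · · # · · · · ·
    · · · · · · · · · · · ·
    · · · · · · · · · · · ·
    · · · · · · · · · · · ·
    · · · · · · · · · · · ·

Answer: 16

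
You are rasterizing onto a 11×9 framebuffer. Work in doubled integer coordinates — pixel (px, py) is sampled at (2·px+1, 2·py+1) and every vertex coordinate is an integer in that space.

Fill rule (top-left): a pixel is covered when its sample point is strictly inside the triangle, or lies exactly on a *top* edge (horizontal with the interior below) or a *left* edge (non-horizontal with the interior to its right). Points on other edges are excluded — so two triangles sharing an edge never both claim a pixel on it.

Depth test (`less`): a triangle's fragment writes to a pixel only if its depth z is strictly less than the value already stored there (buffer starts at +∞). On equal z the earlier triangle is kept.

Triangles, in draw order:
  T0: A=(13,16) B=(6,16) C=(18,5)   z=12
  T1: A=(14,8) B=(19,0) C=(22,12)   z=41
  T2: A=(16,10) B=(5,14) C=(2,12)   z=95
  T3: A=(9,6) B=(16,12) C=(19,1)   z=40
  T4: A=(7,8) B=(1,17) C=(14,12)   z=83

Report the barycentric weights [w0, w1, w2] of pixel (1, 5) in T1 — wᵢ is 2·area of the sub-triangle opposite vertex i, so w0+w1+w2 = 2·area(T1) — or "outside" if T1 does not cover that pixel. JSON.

T0:
  2·area = 77
  edge (13, 16)→(6, 16): d=(-7,0) right/bottom  bias=-1
  edge (6, 16)→(18, 5): d=(12,-11) top-left  bias=+0
  edge (18, 5)→(13, 16): d=(-5,11) right/bottom  bias=-1
    (8,3)@(17, 7): e=[63,13,1] → X
    (9,3)@(19, 7): e=[63,35,-21] → .
    (7,4)@(15, 9): e=[49,15,13] → X
    (8,4)@(17, 9): e=[49,37,-9] → .
    (6,5)@(13, 11): e=[35,17,25] → X
    (8,5)@(17, 11): e=[35,61,-19] → .
    (5,6)@(11, 13): e=[21,19,37] → X
    (7,6)@(15, 13): e=[21,63,-7] → .
    (4,7)@(9, 15): e=[7,21,49] → X
    (7,7)@(15, 15): e=[7,87,-17] → .
    (4,8)@(9, 17): e=[-7,45,39] → .
    (5,8)@(11, 17): e=[-7,67,17] → .
  covered (9 px):
    . . . . . . . . . . .
    . . . . . . . . . . .
    . . . . . . . . . . .
    . . . . . . . . X . .
    . . . . . . . X . . .
    . . . . . . X X . . .
    . . . . . X X . . . .
    . . . . X X X . . . .
    . . . . . . . . . . .
T1:
  2·area = 84
  edge (14, 8)→(19, 0): d=(5,-8) top-left  bias=+0
  edge (19, 0)→(22, 12): d=(3,12) right/bottom  bias=-1
  edge (22, 12)→(14, 8): d=(-8,-4) top-left  bias=+0
    (9,0)@(19, 1): e=[5,3,76] → X
    (10,0)@(21, 1): e=[21,-21,84] → .
    (9,1)@(19, 3): e=[15,9,60] → X
    (10,1)@(21, 3): e=[31,-15,68] → .
    (8,2)@(17, 5): e=[9,39,36] → X
    (10,2)@(21, 5): e=[41,-9,52] → .
    (7,3)@(15, 7): e=[3,69,12] → X
    (10,3)@(21, 7): e=[51,-3,36] → .
    (7,4)@(15, 9): e=[13,75,-4] → .
    (8,4)@(17, 9): e=[29,51,4] → X
    (10,4)@(21, 9): e=[61,3,20] → X
    (8,5)@(17, 11): e=[39,57,-12] → .
  covered (11 px):
    . . . . . . . . . X .
    . . . . . . . . . X .
    . . . . . . . . X X .
    . . . . . . . X X X .
    . . . . . . . . X X X
    . . . . . . . . . . X
    . . . . . . . . . . .
    . . . . . . . . . . .
    . . . . . . . . . . .
T2:
  2·area = 34
  edge (16, 10)→(5, 14): d=(-11,4) right/bottom  bias=-1
  edge (5, 14)→(2, 12): d=(-3,-2) top-left  bias=+0
  edge (2, 12)→(16, 10): d=(14,-2) top-left  bias=+0
    (4,5)@(9, 11): e=[17,17,0] → X  [on edge]
    (5,5)@(11, 11): e=[9,21,4] → X
    (6,5)@(13, 11): e=[1,25,8] → X
    (7,5)@(15, 11): e=[-7,29,12] → .
    (2,6)@(5, 13): e=[11,3,20] → X
    (3,6)@(7, 13): e=[3,7,24] → X
    (4,6)@(9, 13): e=[-5,11,28] → .
    (5,6)@(11, 13): e=[-13,15,32] → .
    (6,6)@(13, 13): e=[-21,19,36] → .
    (2,7)@(5, 15): e=[-11,-3,48] → .
    (3,7)@(7, 15): e=[-19,1,52] → .
  covered (5 px):
    . . . . . . . . . . .
    . . . . . . . . . . .
    . . . . . . . . . . .
    . . . . . . . . . . .
    . . . . . . . . . . .
    . . . . X X X . . . .
    . . X X . . . . . . .
    . . . . . . . . . . .
    . . . . . . . . . . .
T3:
  2·area = 95  (B↔C swapped to make it positive)
  edge (9, 6)→(19, 1): d=(10,-5) top-left  bias=+0
  edge (19, 1)→(16, 12): d=(-3,11) right/bottom  bias=-1
  edge (16, 12)→(9, 6): d=(-7,-6) top-left  bias=+0
    (9,0)@(19, 1): e=[0,0,95] → .  [on edge]
    (7,1)@(15, 3): e=[0,38,57] → X  [on edge]
    (8,1)@(17, 3): e=[10,16,69] → X
    (9,1)@(19, 3): e=[20,-6,81] → .
    (5,2)@(11, 5): e=[0,76,19] → X  [on edge]
    (6,2)@(13, 5): e=[10,54,31] → X
    (9,2)@(19, 5): e=[40,-12,67] → .
    (3,3)@(7, 7): e=[0,114,-19] → .  [on edge]
    (5,3)@(11, 7): e=[20,70,5] → X
    (9,3)@(19, 7): e=[60,-18,53] → .
    (1,4)@(3, 9): e=[0,152,-57] → .  [on edge]
    (5,4)@(11, 9): e=[40,64,-9] → .
  covered (13 px):
    . . . . . . . . . . .
    . . . . . . . X X . .
    . . . . . X X X X . .
    . . . . . X X X X . .
    . . . . . . X X . . .
    . . . . . . . X . . .
    . . . . . . . . . . .
    . . . . . . . . . . .
    . . . . . . . . . . .
T4:
  2·area = 87  (B↔C swapped to make it positive)
  edge (7, 8)→(14, 12): d=(7,4) right/bottom  bias=-1
  edge (14, 12)→(1, 17): d=(-13,5) right/bottom  bias=-1
  edge (1, 17)→(7, 8): d=(6,-9) top-left  bias=+0
    (4,2)@(9, 5): e=[-29,116,0] → .  [on edge]
    (3,4)@(7, 9): e=[7,74,6] → X
    (4,4)@(9, 9): e=[-1,64,24] → .
    (2,5)@(5, 11): e=[29,58,0] → X  [on edge]
    (4,5)@(9, 11): e=[13,38,36] → X
    (5,5)@(11, 11): e=[5,28,54] → X
    (6,5)@(13, 11): e=[-3,18,72] → .
    (2,6)@(5, 13): e=[43,32,12] → X
    (6,6)@(13, 13): e=[11,-8,84] → .
    (1,7)@(3, 15): e=[65,16,6] → X
    (3,7)@(7, 15): e=[49,-4,42] → .
    (4,7)@(9, 15): e=[41,-14,60] → .
    (0,8)@(1, 17): e=[87,0,0] → .  [on edge]
  covered (11 px):
    . . . . . . . . . . .
    . . . . . . . . . . .
    . . . . . . . . . . .
    . . . . . . . . . . .
    . . . X . . . . . . .
    . . X X X X . . . . .
    . . X X X X . . . . .
    . X X . . . . . . . .
    . . . . . . . . . . .

Answer: "outside"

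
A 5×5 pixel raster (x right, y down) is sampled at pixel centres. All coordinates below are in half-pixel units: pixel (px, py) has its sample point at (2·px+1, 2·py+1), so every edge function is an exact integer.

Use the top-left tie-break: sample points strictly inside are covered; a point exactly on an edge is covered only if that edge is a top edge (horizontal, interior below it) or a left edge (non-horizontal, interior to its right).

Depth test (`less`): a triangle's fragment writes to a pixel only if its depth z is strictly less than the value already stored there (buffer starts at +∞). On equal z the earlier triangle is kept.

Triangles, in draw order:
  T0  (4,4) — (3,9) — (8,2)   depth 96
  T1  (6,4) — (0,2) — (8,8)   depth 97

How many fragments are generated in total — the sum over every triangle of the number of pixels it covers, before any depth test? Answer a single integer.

T0:
  2·area = 18  (B↔C swapped to make it positive)
  edge (4, 4)→(8, 2): d=(4,-2) top-left  bias=+0
  edge (8, 2)→(3, 9): d=(-5,7) right/bottom  bias=-1
  edge (3, 9)→(4, 4): d=(1,-5) top-left  bias=+0
    (3,1)@(7, 3): e=[2,2,14] → X
    (4,1)@(9, 3): e=[6,-12,24] → .
    (2,2)@(5, 5): e=[6,6,6] → X
    (3,2)@(7, 5): e=[10,-8,16] → .
    (2,3)@(5, 7): e=[14,-4,8] → .
    (1,4)@(3, 9): e=[18,0,0] → .  [on edge]
  covered (2 px):
    . . . . .
    . . . X .
    . . X . .
    . . . . .
    . . . . .
T1:
  2·area = 20  (B↔C swapped to make it positive)
  edge (6, 4)→(8, 8): d=(2,4) right/bottom  bias=-1
  edge (8, 8)→(0, 2): d=(-8,-6) top-left  bias=+0
  edge (0, 2)→(6, 4): d=(6,2) right/bottom  bias=-1
    (1,1)@(3, 3): e=[10,10,0] → .  [on edge]
    (2,2)@(5, 5): e=[6,6,8] → X
    (3,2)@(7, 5): e=[-2,18,4] → .
    (4,2)@(9, 5): e=[-10,30,0] → .  [on edge]
    (2,3)@(5, 7): e=[10,-10,20] → .
    (3,3)@(7, 7): e=[2,2,16] → X
    (4,3)@(9, 7): e=[-6,14,12] → .
    (3,4)@(7, 9): e=[6,-14,28] → .
  covered (2 px):
    . . . . .
    . . . . .
    . . X . .
    . . . X .
    . . . . .

Answer: 4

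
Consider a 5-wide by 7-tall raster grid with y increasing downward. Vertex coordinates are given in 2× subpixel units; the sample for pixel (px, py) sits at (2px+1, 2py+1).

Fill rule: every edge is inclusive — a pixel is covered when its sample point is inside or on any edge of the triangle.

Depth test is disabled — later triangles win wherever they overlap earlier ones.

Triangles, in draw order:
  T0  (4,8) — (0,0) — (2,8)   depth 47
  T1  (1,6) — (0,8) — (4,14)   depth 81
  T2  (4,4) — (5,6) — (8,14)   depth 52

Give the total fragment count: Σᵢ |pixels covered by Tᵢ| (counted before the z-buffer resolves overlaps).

T0:
  2·area = 16  (B↔C swapped to make it positive)
  edge (4, 8)→(2, 8): d=(-2,0) inclusive
  edge (2, 8)→(0, 0): d=(-2,-8) inclusive
  edge (0, 0)→(4, 8): d=(4,8) inclusive
    (0,1)@(1, 3): e=[10,2,4] → #
    (1,1)@(3, 3): e=[10,18,-12] → ·
    (0,2)@(1, 5): e=[6,-2,12] → ·
    (1,3)@(3, 7): e=[2,10,4] → #
    (2,3)@(5, 7): e=[2,26,-12] → ·
    (1,4)@(3, 9): e=[-2,6,12] → ·
  covered (2 px):
    · · · · ·
    # · · · ·
    · · · · ·
    · # · · ·
    · · · · ·
    · · · · ·
    · · · · ·
T1:
  2·area = 14  (B↔C swapped to make it positive)
  edge (1, 6)→(4, 14): d=(3,8) inclusive
  edge (4, 14)→(0, 8): d=(-4,-6) inclusive
  edge (0, 8)→(1, 6): d=(1,-2) inclusive
    (0,3)@(1, 7): e=[3,10,1] → #
    (1,3)@(3, 7): e=[-13,22,5] → ·
    (0,4)@(1, 9): e=[9,2,3] → #
    (1,4)@(3, 9): e=[-7,14,7] → ·
    (0,5)@(1, 11): e=[15,-6,5] → ·
  covered (2 px):
    · · · · ·
    · · · · ·
    · · · · ·
    # · · · ·
    # · · · ·
    · · · · ·
    · · · · ·
T2:
  2·area = 2
  edge (4, 4)→(5, 6): d=(1,2) inclusive
  edge (5, 6)→(8, 14): d=(3,8) inclusive
  edge (8, 14)→(4, 4): d=(-4,-10) inclusive
  covered (0 px):
    · · · · ·
    · · · · ·
    · · · · ·
    · · · · ·
    · · · · ·
    · · · · ·
    · · · · ·

Result: 4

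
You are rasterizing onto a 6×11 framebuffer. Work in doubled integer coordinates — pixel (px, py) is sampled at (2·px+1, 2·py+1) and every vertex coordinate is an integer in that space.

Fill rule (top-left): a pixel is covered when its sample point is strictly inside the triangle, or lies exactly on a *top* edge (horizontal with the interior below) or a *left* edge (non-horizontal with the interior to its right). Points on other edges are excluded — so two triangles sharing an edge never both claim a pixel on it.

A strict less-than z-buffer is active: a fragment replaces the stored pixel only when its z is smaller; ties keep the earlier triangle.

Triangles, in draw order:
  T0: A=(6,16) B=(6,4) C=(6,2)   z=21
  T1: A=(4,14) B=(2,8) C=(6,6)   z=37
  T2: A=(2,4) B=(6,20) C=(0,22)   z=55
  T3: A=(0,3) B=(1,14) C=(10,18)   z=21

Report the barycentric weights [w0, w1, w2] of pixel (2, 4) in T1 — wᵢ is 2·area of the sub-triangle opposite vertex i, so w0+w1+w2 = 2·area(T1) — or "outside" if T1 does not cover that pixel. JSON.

T0:
  degenerate (2·area = 0) — covers nothing
T1:
  2·area = 28
  edge (4, 14)→(2, 8): d=(-2,-6) top-left  bias=+0
  edge (2, 8)→(6, 6): d=(4,-2) top-left  bias=+0
  edge (6, 6)→(4, 14): d=(-2,8) right/bottom  bias=-1
    (0,2)@(1, 5): e=[0,-14,42] → .  [on edge]
    (2,3)@(5, 7): e=[20,2,6] → X
    (3,3)@(7, 7): e=[32,6,-10] → .
    (1,4)@(3, 9): e=[4,6,18] → X
    (3,4)@(7, 9): e=[28,14,-14] → .
    (1,5)@(3, 11): e=[0,14,14] → X  [on edge]
    (2,5)@(5, 11): e=[12,18,-2] → .
    (1,6)@(3, 13): e=[-4,22,10] → .
    (2,8)@(5, 17): e=[0,42,-14] → .  [on edge]
  covered (4 px):
    . . . . . .
    . . . . . .
    . . . . . .
    . . X . . .
    . X X . . .
    . X . . . .
    . . . . . .
    . . . . . .
    . . . . . .
    . . . . . .
    . . . . . .
T2:
  2·area = 104
  edge (2, 4)→(6, 20): d=(4,16) right/bottom  bias=-1
  edge (6, 20)→(0, 22): d=(-6,2) right/bottom  bias=-1
  edge (0, 22)→(2, 4): d=(2,-18) top-left  bias=+0
    (1,4)@(3, 9): e=[4,72,28] → X
    (2,4)@(5, 9): e=[-28,68,64] → .
    (1,5)@(3, 11): e=[12,60,32] → X
    (2,5)@(5, 11): e=[-20,56,68] → .
    (0,6)@(1, 13): e=[52,52,0] → X  [on edge]
    (2,6)@(5, 13): e=[-12,44,72] → .
    (0,7)@(1, 15): e=[60,40,4] → X
    (2,7)@(5, 15): e=[-4,32,76] → .
    (0,8)@(1, 17): e=[68,28,8] → X
    (2,8)@(5, 17): e=[4,20,80] → X
    (3,8)@(7, 17): e=[-28,16,116] → .
    (0,9)@(1, 19): e=[76,16,12] → X
    (4,9)@(9, 19): e=[-52,0,156] → .  [on edge]
    (1,10)@(3, 21): e=[52,0,52] → .  [on edge]
  covered (13 px):
    . . . . . .
    . . . . . .
    . . . . . .
    . . . . . .
    . X . . . .
    . X . . . .
    X X . . . .
    X X . . . .
    X X X . . .
    X X X . . .
    X . . . . .
T3:
  2·area = 95  (B↔C swapped to make it positive)
  edge (0, 3)→(10, 18): d=(10,15) right/bottom  bias=-1
  edge (10, 18)→(1, 14): d=(-9,-4) top-left  bias=+0
  edge (1, 14)→(0, 3): d=(-1,-11) top-left  bias=+0
    (0,2)@(1, 5): e=[5,81,9] → X
    (1,2)@(3, 5): e=[-25,89,31] → .
    (0,3)@(1, 7): e=[25,63,7] → X
    (1,3)@(3, 7): e=[-5,71,29] → .
    (0,4)@(1, 9): e=[45,45,5] → X
    (1,4)@(3, 9): e=[15,53,27] → X
    (2,4)@(5, 9): e=[-15,61,49] → .
    (0,5)@(1, 11): e=[65,27,3] → X
    (2,5)@(5, 11): e=[5,43,47] → X
    (3,5)@(7, 11): e=[-25,51,69] → .
    (0,6)@(1, 13): e=[85,9,1] → X
    (3,6)@(7, 13): e=[-5,33,67] → .
  covered (13 px):
    . . . . . .
    . . . . . .
    X . . . . .
    X . . . . .
    X X . . . .
    X X X . . .
    X X X . . .
    . . X X . .
    . . . . X .
    . . . . . .
    . . . . . .

Final: [10,2,16]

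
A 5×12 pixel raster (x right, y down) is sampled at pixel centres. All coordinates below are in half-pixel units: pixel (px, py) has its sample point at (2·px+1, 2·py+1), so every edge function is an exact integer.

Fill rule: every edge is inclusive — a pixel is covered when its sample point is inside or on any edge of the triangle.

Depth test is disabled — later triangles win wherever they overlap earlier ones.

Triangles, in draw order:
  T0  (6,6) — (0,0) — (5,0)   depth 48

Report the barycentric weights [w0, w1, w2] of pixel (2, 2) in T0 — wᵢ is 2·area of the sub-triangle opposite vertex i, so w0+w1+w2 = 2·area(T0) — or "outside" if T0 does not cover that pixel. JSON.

T0:
  2·area = 30
  edge (6, 6)→(0, 0): d=(-6,-6) inclusive
  edge (0, 0)→(5, 0): d=(5,0) inclusive
  edge (5, 0)→(6, 6): d=(1,6) inclusive
    (0,0)@(1, 1): e=[0,5,25] → █  [on edge]
    (1,0)@(3, 1): e=[12,5,13] → █
    (2,0)@(5, 1): e=[24,5,1] → █
    (3,0)@(7, 1): e=[36,5,-11] → ·
    (0,1)@(1, 3): e=[-12,15,27] → ·
    (1,1)@(3, 3): e=[0,15,15] → █  [on edge]
    (3,1)@(7, 3): e=[24,15,-9] → ·
    (1,2)@(3, 5): e=[-12,25,17] → ·
    (2,2)@(5, 5): e=[0,25,5] → █  [on edge]
    (3,2)@(7, 5): e=[12,25,-7] → ·
    (2,3)@(5, 7): e=[-12,35,7] → ·
    (3,3)@(7, 7): e=[0,35,-5] → ·  [on edge]
    (4,4)@(9, 9): e=[0,45,-15] → ·  [on edge]
  covered (6 px):
    █ █ █ · ·
    · █ █ · ·
    · · █ · ·
    · · · · ·
    · · · · ·
    · · · · ·
    · · · · ·
    · · · · ·
    · · · · ·
    · · · · ·
    · · · · ·
    · · · · ·

Final: [25,5,0]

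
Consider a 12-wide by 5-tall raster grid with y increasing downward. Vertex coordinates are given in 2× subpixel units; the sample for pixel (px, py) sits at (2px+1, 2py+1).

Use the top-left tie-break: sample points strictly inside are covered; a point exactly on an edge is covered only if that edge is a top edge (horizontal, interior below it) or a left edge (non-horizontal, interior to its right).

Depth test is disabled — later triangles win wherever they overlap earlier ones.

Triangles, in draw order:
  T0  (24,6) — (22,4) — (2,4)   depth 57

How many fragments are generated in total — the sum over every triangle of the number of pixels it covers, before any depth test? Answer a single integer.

T0:
  2·area = 40  (B↔C swapped to make it positive)
  edge (24, 6)→(2, 4): d=(-22,-2) top-left  bias=+0
  edge (2, 4)→(22, 4): d=(20,0) top-left  bias=+0
  edge (22, 4)→(24, 6): d=(2,2) right/bottom  bias=-1
    (9,0)@(19, 1): e=[100,-60,0] → .  [on edge]
    (10,1)@(21, 3): e=[60,-20,0] → .  [on edge]
    (6,2)@(13, 5): e=[0,20,20] → X  [on edge]
    (7,2)@(15, 5): e=[4,20,16] → X
    (8,2)@(17, 5): e=[8,20,12] → X
    (9,2)@(19, 5): e=[12,20,8] → X
    (10,2)@(21, 5): e=[16,20,4] → X
    (11,2)@(23, 5): e=[20,20,0] → .  [on edge]
    (6,3)@(13, 7): e=[-44,60,24] → .
    (7,3)@(15, 7): e=[-40,60,20] → .
    (8,3)@(17, 7): e=[-36,60,16] → .
    (9,3)@(19, 7): e=[-32,60,12] → .
  covered (5 px):
    . . . . . . . . . . . .
    . . . . . . . . . . . .
    . . . . . . X X X X X .
    . . . . . . . . . . . .
    . . . . . . . . . . . .

Final: 5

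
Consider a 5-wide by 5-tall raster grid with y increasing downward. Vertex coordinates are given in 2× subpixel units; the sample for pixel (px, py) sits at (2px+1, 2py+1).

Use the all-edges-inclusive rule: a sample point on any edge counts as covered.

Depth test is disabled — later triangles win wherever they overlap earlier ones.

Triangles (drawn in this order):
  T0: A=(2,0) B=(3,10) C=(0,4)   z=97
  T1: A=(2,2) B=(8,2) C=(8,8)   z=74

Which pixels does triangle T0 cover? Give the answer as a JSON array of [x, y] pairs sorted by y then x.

T0:
  2·area = 24
  edge (2, 0)→(3, 10): d=(1,10) inclusive
  edge (3, 10)→(0, 4): d=(-3,-6) inclusive
  edge (0, 4)→(2, 0): d=(2,-4) inclusive
    (0,1)@(1, 3): e=[13,9,2] → #
    (1,1)@(3, 3): e=[-7,21,10] → ·
    (0,2)@(1, 5): e=[15,3,6] → #
    (1,2)@(3, 5): e=[-5,15,14] → ·
    (0,3)@(1, 7): e=[17,-3,10] → ·
  covered (2 px):
    · · · · ·
    # · · · ·
    # · · · ·
    · · · · ·
    · · · · ·
T1:
  2·area = 36
  edge (2, 2)→(8, 2): d=(6,0) inclusive
  edge (8, 2)→(8, 8): d=(0,6) inclusive
  edge (8, 8)→(2, 2): d=(-6,-6) inclusive
    (0,0)@(1, 1): e=[-6,42,0] → ·  [on edge]
    (1,1)@(3, 3): e=[6,30,0] → #  [on edge]
    (2,1)@(5, 3): e=[6,18,12] → #
    (3,1)@(7, 3): e=[6,6,24] → #
    (4,1)@(9, 3): e=[6,-6,36] → ·
    (1,2)@(3, 5): e=[18,30,-12] → ·
    (2,2)@(5, 5): e=[18,18,0] → #  [on edge]
    (4,2)@(9, 5): e=[18,-6,24] → ·
    (2,3)@(5, 7): e=[30,18,-12] → ·
    (3,3)@(7, 7): e=[30,6,0] → #  [on edge]
    (4,3)@(9, 7): e=[30,-6,12] → ·
    (3,4)@(7, 9): e=[42,6,-12] → ·
    (4,4)@(9, 9): e=[42,-6,0] → ·  [on edge]
  covered (6 px):
    · · · · ·
    · # # # ·
    · · # # ·
    · · · # ·
    · · · · ·

Result: [[0,1],[0,2]]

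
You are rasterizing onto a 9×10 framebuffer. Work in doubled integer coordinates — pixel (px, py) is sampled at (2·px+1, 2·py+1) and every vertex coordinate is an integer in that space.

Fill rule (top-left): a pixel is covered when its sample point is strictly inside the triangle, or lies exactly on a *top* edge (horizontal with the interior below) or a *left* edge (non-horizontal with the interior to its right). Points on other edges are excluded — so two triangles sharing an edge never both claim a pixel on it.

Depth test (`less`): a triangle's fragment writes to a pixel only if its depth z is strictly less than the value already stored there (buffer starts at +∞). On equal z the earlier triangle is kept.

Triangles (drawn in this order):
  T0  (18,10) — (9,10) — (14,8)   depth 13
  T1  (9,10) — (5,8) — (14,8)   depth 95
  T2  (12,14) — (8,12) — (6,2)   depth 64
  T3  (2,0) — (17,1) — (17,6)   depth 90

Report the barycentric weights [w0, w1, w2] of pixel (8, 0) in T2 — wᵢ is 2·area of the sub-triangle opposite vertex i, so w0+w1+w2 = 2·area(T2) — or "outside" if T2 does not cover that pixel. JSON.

T0:
  2·area = 18
  edge (18, 10)→(9, 10): d=(-9,0) right/bottom  bias=-1
  edge (9, 10)→(14, 8): d=(5,-2) top-left  bias=+0
  edge (14, 8)→(18, 10): d=(4,2) right/bottom  bias=-1
    (6,4)@(13, 9): e=[9,3,6] → X
    (7,4)@(15, 9): e=[9,7,2] → X
    (8,4)@(17, 9): e=[9,11,-2] → .
    (6,5)@(13, 11): e=[-9,13,14] → .
    (7,5)@(15, 11): e=[-9,17,10] → .
  covered (2 px):
    . . . . . . . . .
    . . . . . . . . .
    . . . . . . . . .
    . . . . . . . . .
    . . . . . . X X .
    . . . . . . . . .
    . . . . . . . . .
    . . . . . . . . .
    . . . . . . . . .
    . . . . . . . . .
T1:
  2·area = 18
  edge (9, 10)→(5, 8): d=(-4,-2) top-left  bias=+0
  edge (5, 8)→(14, 8): d=(9,0) top-left  bias=+0
  edge (14, 8)→(9, 10): d=(-5,2) right/bottom  bias=-1
    (1,3)@(3, 7): e=[0,-9,27] → .  [on edge]
    (3,4)@(7, 9): e=[0,9,9] → X  [on edge]
    (4,4)@(9, 9): e=[4,9,5] → X
    (5,4)@(11, 9): e=[8,9,1] → X
    (6,4)@(13, 9): e=[12,9,-3] → .
    (3,5)@(7, 11): e=[-8,27,-1] → .
    (4,5)@(9, 11): e=[-4,27,-5] → .
    (5,5)@(11, 11): e=[0,27,-9] → .  [on edge]
    (7,6)@(15, 13): e=[0,45,-27] → .  [on edge]
  covered (3 px):
    . . . . . . . . .
    . . . . . . . . .
    . . . . . . . . .
    . . . . . . . . .
    . . . X X X . . .
    . . . . . . . . .
    . . . . . . . . .
    . . . . . . . . .
    . . . . . . . . .
    . . . . . . . . .
T2:
  2·area = 36
  edge (12, 14)→(8, 12): d=(-4,-2) top-left  bias=+0
  edge (8, 12)→(6, 2): d=(-2,-10) top-left  bias=+0
  edge (6, 2)→(12, 14): d=(6,12) right/bottom  bias=-1
    (3,2)@(7, 5): e=[26,4,6] → X
    (4,2)@(9, 5): e=[30,24,-18] → .
    (3,3)@(7, 7): e=[18,0,18] → X  [on edge]
    (4,3)@(9, 7): e=[22,20,-6] → .
    (3,4)@(7, 9): e=[10,-4,30] → .
    (4,4)@(9, 9): e=[14,16,6] → X
    (5,4)@(11, 9): e=[18,36,-18] → .
    (4,5)@(9, 11): e=[6,12,18] → X
    (5,5)@(11, 11): e=[10,32,-6] → .
    (4,6)@(9, 13): e=[-2,8,30] → .
    (5,6)@(11, 13): e=[2,28,6] → X
    (6,6)@(13, 13): e=[6,48,-18] → .
    (4,8)@(9, 17): e=[-18,0,54] → .  [on edge]
  covered (5 px):
    . . . . . . . . .
    . . . . . . . . .
    . . . X . . . . .
    . . . X . . . . .
    . . . . X . . . .
    . . . . X . . . .
    . . . . . X . . .
    . . . . . . . . .
    . . . . . . . . .
    . . . . . . . . .
T3:
  2·area = 75
  edge (2, 0)→(17, 1): d=(15,1) right/bottom  bias=-1
  edge (17, 1)→(17, 6): d=(0,5) right/bottom  bias=-1
  edge (17, 6)→(2, 0): d=(-15,-6) top-left  bias=+0
    (2,0)@(5, 1): e=[12,60,3] → X
    (3,0)@(7, 1): e=[10,50,15] → X
    (4,0)@(9, 1): e=[8,40,27] → X
    (5,0)@(11, 1): e=[6,30,39] → X
    (6,0)@(13, 1): e=[4,20,51] → X
    (7,0)@(15, 1): e=[2,10,63] → X
    (8,0)@(17, 1): e=[0,0,75] → .  [on edge]
    (2,1)@(5, 3): e=[42,60,-27] → .
    (3,1)@(7, 3): e=[40,50,-15] → .
    (4,1)@(9, 3): e=[38,40,-3] → .
    (5,1)@(11, 3): e=[36,30,9] → X
    (8,1)@(17, 3): e=[30,0,45] → .  [on edge]
    (8,2)@(17, 5): e=[60,0,15] → .  [on edge]
    (8,3)@(17, 7): e=[90,0,-15] → .  [on edge]
    (8,4)@(17, 9): e=[120,0,-45] → .  [on edge]
    (8,5)@(17, 11): e=[150,0,-75] → .  [on edge]
    (8,6)@(17, 13): e=[180,0,-105] → .  [on edge]
    (8,7)@(17, 15): e=[210,0,-135] → .  [on edge]
    (8,8)@(17, 17): e=[240,0,-165] → .  [on edge]
    (8,9)@(17, 19): e=[270,0,-195] → .  [on edge]
  covered (10 px):
    . . X X X X X X .
    . . . . . X X X .
    . . . . . . . X .
    . . . . . . . . .
    . . . . . . . . .
    . . . . . . . . .
    . . . . . . . . .
    . . . . . . . . .
    . . . . . . . . .
    . . . . . . . . .

Result: "outside"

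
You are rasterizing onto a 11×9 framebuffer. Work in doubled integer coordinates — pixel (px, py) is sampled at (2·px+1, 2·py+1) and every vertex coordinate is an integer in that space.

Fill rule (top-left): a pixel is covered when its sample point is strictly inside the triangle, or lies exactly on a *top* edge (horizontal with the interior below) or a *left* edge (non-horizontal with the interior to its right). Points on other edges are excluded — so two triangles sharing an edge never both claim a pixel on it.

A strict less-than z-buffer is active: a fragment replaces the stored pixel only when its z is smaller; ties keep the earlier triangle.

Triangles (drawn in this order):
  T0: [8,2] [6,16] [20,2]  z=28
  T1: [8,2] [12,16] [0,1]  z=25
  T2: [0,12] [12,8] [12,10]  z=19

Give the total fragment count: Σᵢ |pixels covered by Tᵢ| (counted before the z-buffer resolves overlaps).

T0:
  2·area = 168  (B↔C swapped to make it positive)
  edge (8, 2)→(20, 2): d=(12,0) top-left  bias=+0
  edge (20, 2)→(6, 16): d=(-14,14) right/bottom  bias=-1
  edge (6, 16)→(8, 2): d=(2,-14) top-left  bias=+0
    (10,0)@(21, 1): e=[-12,0,180] → ·  [on edge]
    (4,1)@(9, 3): e=[12,140,16] → █
    (5,1)@(11, 3): e=[12,112,44] → █
    (6,1)@(13, 3): e=[12,84,72] → █
    (7,1)@(15, 3): e=[12,56,100] → █
    (8,1)@(17, 3): e=[12,28,128] → █
    (9,1)@(19, 3): e=[12,0,156] → ·  [on edge]
    (4,2)@(9, 5): e=[36,112,20] → █
    (8,2)@(17, 5): e=[36,0,132] → ·  [on edge]
    (4,3)@(9, 7): e=[60,84,24] → █
    (7,3)@(15, 7): e=[60,0,108] → ·  [on edge]
    (3,4)@(7, 9): e=[84,84,0] → █  [on edge]
    (6,4)@(13, 9): e=[84,0,84] → ·  [on edge]
    (5,5)@(11, 11): e=[108,0,60] → ·  [on edge]
    (4,6)@(9, 13): e=[132,0,36] → ·  [on edge]
    (3,7)@(7, 15): e=[156,0,12] → ·  [on edge]
    (2,8)@(5, 17): e=[180,0,-12] → ·  [on edge]
  covered (18 px):
    · · · · · · · · · · ·
    · · · · █ █ █ █ █ · ·
    · · · · █ █ █ █ · · ·
    · · · · █ █ █ · · · ·
    · · · █ █ █ · · · · ·
    · · · █ █ · · · · · ·
    · · · █ · · · · · · ·
    · · · · · · · · · · ·
    · · · · · · · · · · ·
T1:
  2·area = 108
  edge (8, 2)→(12, 16): d=(4,14) right/bottom  bias=-1
  edge (12, 16)→(0, 1): d=(-12,-15) top-left  bias=+0
  edge (0, 1)→(8, 2): d=(8,1) right/bottom  bias=-1
    (1,1)@(3, 3): e=[74,21,13] → █
    (2,1)@(5, 3): e=[46,51,11] → █
    (3,1)@(7, 3): e=[18,81,9] → █
    (4,1)@(9, 3): e=[-10,111,7] → ·
    (1,2)@(3, 5): e=[82,-3,29] → ·
    (2,2)@(5, 5): e=[54,27,27] → █
    (4,2)@(9, 5): e=[-2,87,23] → ·
    (2,3)@(5, 7): e=[62,3,43] → █
    (4,3)@(9, 7): e=[6,63,39] → █
    (5,3)@(11, 7): e=[-22,93,37] → ·
    (2,4)@(5, 9): e=[70,-21,59] → ·
    (3,4)@(7, 9): e=[42,9,57] → █
  covered (12 px):
    · · · · · · · · · · ·
    · █ █ █ · · · · · · ·
    · · █ █ · · · · · · ·
    · · █ █ █ · · · · · ·
    · · · █ █ · · · · · ·
    · · · · █ · · · · · ·
    · · · · · █ · · · · ·
    · · · · · · · · · · ·
    · · · · · · · · · · ·
T2:
  2·area = 24
  edge (0, 12)→(12, 8): d=(12,-4) top-left  bias=+0
  edge (12, 8)→(12, 10): d=(0,2) right/bottom  bias=-1
  edge (12, 10)→(0, 12): d=(-12,2) right/bottom  bias=-1
    (10,2)@(21, 5): e=[0,-18,42] → ·  [on edge]
    (7,3)@(15, 7): e=[0,-6,30] → ·  [on edge]
    (4,4)@(9, 9): e=[0,6,18] → █  [on edge]
    (5,4)@(11, 9): e=[8,2,14] → █
    (6,4)@(13, 9): e=[16,-2,10] → ·
    (1,5)@(3, 11): e=[0,18,6] → █  [on edge]
    (2,5)@(5, 11): e=[8,14,2] → █
    (3,5)@(7, 11): e=[16,10,-2] → ·
    (4,5)@(9, 11): e=[24,6,-6] → ·
    (5,5)@(11, 11): e=[32,2,-10] → ·
    (1,6)@(3, 13): e=[24,18,-18] → ·
    (2,6)@(5, 13): e=[32,14,-22] → ·
  covered (4 px):
    · · · · · · · · · · ·
    · · · · · · · · · · ·
    · · · · · · · · · · ·
    · · · · · · · · · · ·
    · · · · █ █ · · · · ·
    · █ █ · · · · · · · ·
    · · · · · · · · · · ·
    · · · · · · · · · · ·
    · · · · · · · · · · ·

Result: 34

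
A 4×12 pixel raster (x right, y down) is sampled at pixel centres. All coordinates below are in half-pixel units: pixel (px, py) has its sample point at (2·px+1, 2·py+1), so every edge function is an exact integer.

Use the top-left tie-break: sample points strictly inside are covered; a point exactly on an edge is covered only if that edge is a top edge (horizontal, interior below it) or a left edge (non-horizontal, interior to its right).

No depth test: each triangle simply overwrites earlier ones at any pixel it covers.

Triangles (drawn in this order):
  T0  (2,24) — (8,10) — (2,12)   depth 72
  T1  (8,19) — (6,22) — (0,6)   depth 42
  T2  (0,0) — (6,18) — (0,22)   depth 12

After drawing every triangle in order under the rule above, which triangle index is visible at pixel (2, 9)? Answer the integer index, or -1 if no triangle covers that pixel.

T0:
  2·area = 72  (B↔C swapped to make it positive)
  edge (2, 24)→(2, 12): d=(0,-12) top-left  bias=+0
  edge (2, 12)→(8, 10): d=(6,-2) top-left  bias=+0
  edge (8, 10)→(2, 24): d=(-6,14) right/bottom  bias=-1
    (2,5)@(5, 11): e=[36,0,36] → █  [on edge]
    (3,5)@(7, 11): e=[60,4,8] → █
    (1,6)@(3, 13): e=[12,8,52] → █
    (3,6)@(7, 13): e=[60,16,-4] → ·
    (1,7)@(3, 15): e=[12,20,40] → █
    (3,7)@(7, 15): e=[60,28,-16] → ·
    (1,8)@(3, 17): e=[12,32,28] → █
    (2,8)@(5, 17): e=[36,36,0] → ·  [on edge]
    (1,9)@(3, 19): e=[12,44,16] → █
    (2,9)@(5, 19): e=[36,48,-12] → ·
    (1,10)@(3, 21): e=[12,56,4] → █
    (2,10)@(5, 21): e=[36,60,-24] → ·
  covered (9 px):
    · · · ·
    · · · ·
    · · · ·
    · · · ·
    · · · ·
    · · █ █
    · █ █ ·
    · █ █ ·
    · █ · ·
    · █ · ·
    · █ · ·
    · · · ·
T1:
  2·area = 50
  edge (8, 19)→(6, 22): d=(-2,3) right/bottom  bias=-1
  edge (6, 22)→(0, 6): d=(-6,-16) top-left  bias=+0
  edge (0, 6)→(8, 19): d=(8,13) right/bottom  bias=-1
    (1,5)@(3, 11): e=[31,18,1] → █
    (2,5)@(5, 11): e=[25,50,-25] → ·
    (1,6)@(3, 13): e=[27,6,17] → █
    (2,6)@(5, 13): e=[21,38,-9] → ·
    (1,7)@(3, 15): e=[23,-6,33] → ·
    (2,7)@(5, 15): e=[17,26,7] → █
    (3,7)@(7, 15): e=[11,58,-19] → ·
    (2,8)@(5, 17): e=[13,14,23] → █
    (3,8)@(7, 17): e=[7,46,-3] → ·
    (2,9)@(5, 19): e=[9,2,39] → █
    (3,9)@(7, 19): e=[3,34,13] → █
    (2,10)@(5, 21): e=[5,-10,55] → ·
  covered (6 px):
    · · · ·
    · · · ·
    · · · ·
    · · · ·
    · · · ·
    · █ · ·
    · █ · ·
    · · █ ·
    · · █ ·
    · · █ █
    · · · ·
    · · · ·
T2:
  2·area = 132
  edge (0, 0)→(6, 18): d=(6,18) right/bottom  bias=-1
  edge (6, 18)→(0, 22): d=(-6,4) right/bottom  bias=-1
  edge (0, 22)→(0, 0): d=(0,-22) top-left  bias=+0
    (0,1)@(1, 3): e=[0,110,22] → ·  [on edge]
    (0,2)@(1, 5): e=[12,98,22] → █
    (1,2)@(3, 5): e=[-24,90,66] → ·
    (0,3)@(1, 7): e=[24,86,22] → █
    (1,3)@(3, 7): e=[-12,78,66] → ·
    (0,4)@(1, 9): e=[36,74,22] → █
    (1,4)@(3, 9): e=[0,66,66] → ·  [on edge]
    (0,5)@(1, 11): e=[48,62,22] → █
    (1,5)@(3, 11): e=[12,54,66] → █
    (2,5)@(5, 11): e=[-24,46,110] → ·
    (0,6)@(1, 13): e=[60,50,22] → █
    (2,6)@(5, 13): e=[-12,34,110] → ·
    (2,7)@(5, 15): e=[0,22,110] → ·  [on edge]
    (3,10)@(7, 21): e=[0,-22,154] → ·  [on edge]
  covered (15 px):
    · · · ·
    · · · ·
    █ · · ·
    █ · · ·
    █ · · ·
    █ █ · ·
    █ █ · ·
    █ █ · ·
    █ █ █ ·
    █ █ · ·
    █ · · ·
    · · · ·

Z-buffer (winner per pixel, '.' = empty):
  . . . .
  . . . .
  2 . . .
  2 . . .
  2 . . .
  2 2 0 0
  2 2 0 .
  2 2 1 .
  2 2 2 .
  2 2 1 1
  2 0 . .
  . . . .

Final: 1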